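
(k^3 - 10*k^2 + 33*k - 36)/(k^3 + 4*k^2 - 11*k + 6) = (k^3 - 10*k^2 + 33*k - 36)/(k^3 + 4*k^2 - 11*k + 6)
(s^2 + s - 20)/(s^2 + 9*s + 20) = (s - 4)/(s + 4)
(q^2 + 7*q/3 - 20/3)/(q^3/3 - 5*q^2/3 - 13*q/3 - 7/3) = (-3*q^2 - 7*q + 20)/(-q^3 + 5*q^2 + 13*q + 7)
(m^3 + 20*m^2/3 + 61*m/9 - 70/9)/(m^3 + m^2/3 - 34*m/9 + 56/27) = 3*(m + 5)/(3*m - 4)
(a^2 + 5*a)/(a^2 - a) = (a + 5)/(a - 1)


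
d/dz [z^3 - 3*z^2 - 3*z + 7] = 3*z^2 - 6*z - 3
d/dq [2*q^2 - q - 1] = 4*q - 1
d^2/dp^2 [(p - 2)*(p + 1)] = 2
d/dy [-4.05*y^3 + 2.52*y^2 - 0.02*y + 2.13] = -12.15*y^2 + 5.04*y - 0.02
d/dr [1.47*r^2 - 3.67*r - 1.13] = 2.94*r - 3.67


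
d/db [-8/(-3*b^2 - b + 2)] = 8*(-6*b - 1)/(3*b^2 + b - 2)^2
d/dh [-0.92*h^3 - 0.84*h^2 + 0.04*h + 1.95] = -2.76*h^2 - 1.68*h + 0.04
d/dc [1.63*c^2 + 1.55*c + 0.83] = 3.26*c + 1.55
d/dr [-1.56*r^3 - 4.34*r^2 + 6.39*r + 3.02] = -4.68*r^2 - 8.68*r + 6.39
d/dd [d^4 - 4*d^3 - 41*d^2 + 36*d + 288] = 4*d^3 - 12*d^2 - 82*d + 36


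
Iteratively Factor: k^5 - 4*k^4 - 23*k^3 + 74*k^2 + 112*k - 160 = (k - 4)*(k^4 - 23*k^2 - 18*k + 40) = (k - 4)*(k + 2)*(k^3 - 2*k^2 - 19*k + 20) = (k - 5)*(k - 4)*(k + 2)*(k^2 + 3*k - 4) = (k - 5)*(k - 4)*(k - 1)*(k + 2)*(k + 4)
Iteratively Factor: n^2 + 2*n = (n)*(n + 2)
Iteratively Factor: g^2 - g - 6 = (g - 3)*(g + 2)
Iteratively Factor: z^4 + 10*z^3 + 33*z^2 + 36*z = (z)*(z^3 + 10*z^2 + 33*z + 36) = z*(z + 3)*(z^2 + 7*z + 12) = z*(z + 3)^2*(z + 4)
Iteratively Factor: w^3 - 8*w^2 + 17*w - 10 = (w - 2)*(w^2 - 6*w + 5) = (w - 2)*(w - 1)*(w - 5)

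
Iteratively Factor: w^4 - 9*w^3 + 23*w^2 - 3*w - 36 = (w - 4)*(w^3 - 5*w^2 + 3*w + 9) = (w - 4)*(w + 1)*(w^2 - 6*w + 9) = (w - 4)*(w - 3)*(w + 1)*(w - 3)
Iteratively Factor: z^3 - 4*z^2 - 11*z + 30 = (z - 5)*(z^2 + z - 6) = (z - 5)*(z - 2)*(z + 3)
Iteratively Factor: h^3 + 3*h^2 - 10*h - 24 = (h + 2)*(h^2 + h - 12) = (h + 2)*(h + 4)*(h - 3)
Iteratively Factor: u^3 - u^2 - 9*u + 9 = (u - 1)*(u^2 - 9) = (u - 1)*(u + 3)*(u - 3)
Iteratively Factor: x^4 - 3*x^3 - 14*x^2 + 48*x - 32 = (x - 1)*(x^3 - 2*x^2 - 16*x + 32) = (x - 4)*(x - 1)*(x^2 + 2*x - 8) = (x - 4)*(x - 1)*(x + 4)*(x - 2)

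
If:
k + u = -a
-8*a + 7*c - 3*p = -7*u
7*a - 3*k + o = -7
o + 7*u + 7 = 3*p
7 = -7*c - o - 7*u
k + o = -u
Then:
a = -7/47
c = 38/47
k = 91/47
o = -7/47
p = -266/141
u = -84/47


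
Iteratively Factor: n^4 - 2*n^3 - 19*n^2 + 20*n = (n - 5)*(n^3 + 3*n^2 - 4*n) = (n - 5)*(n + 4)*(n^2 - n) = n*(n - 5)*(n + 4)*(n - 1)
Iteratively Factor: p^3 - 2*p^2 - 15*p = (p - 5)*(p^2 + 3*p) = p*(p - 5)*(p + 3)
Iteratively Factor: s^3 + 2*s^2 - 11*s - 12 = (s - 3)*(s^2 + 5*s + 4) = (s - 3)*(s + 1)*(s + 4)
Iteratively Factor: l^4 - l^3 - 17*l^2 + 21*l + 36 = (l - 3)*(l^3 + 2*l^2 - 11*l - 12) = (l - 3)^2*(l^2 + 5*l + 4) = (l - 3)^2*(l + 1)*(l + 4)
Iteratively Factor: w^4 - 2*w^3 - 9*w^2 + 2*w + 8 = (w + 1)*(w^3 - 3*w^2 - 6*w + 8) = (w - 4)*(w + 1)*(w^2 + w - 2) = (w - 4)*(w - 1)*(w + 1)*(w + 2)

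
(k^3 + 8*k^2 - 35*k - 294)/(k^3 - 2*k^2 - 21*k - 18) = (k^2 + 14*k + 49)/(k^2 + 4*k + 3)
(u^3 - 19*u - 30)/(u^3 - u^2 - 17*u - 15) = (u + 2)/(u + 1)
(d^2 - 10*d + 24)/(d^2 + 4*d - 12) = (d^2 - 10*d + 24)/(d^2 + 4*d - 12)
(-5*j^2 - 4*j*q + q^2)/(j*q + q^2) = (-5*j + q)/q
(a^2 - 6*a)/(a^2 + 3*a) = (a - 6)/(a + 3)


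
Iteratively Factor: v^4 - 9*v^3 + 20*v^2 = (v - 4)*(v^3 - 5*v^2) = v*(v - 4)*(v^2 - 5*v) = v*(v - 5)*(v - 4)*(v)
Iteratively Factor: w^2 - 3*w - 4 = (w + 1)*(w - 4)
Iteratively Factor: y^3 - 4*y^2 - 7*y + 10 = (y - 5)*(y^2 + y - 2) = (y - 5)*(y + 2)*(y - 1)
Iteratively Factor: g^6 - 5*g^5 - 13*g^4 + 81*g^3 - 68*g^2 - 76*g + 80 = (g - 2)*(g^5 - 3*g^4 - 19*g^3 + 43*g^2 + 18*g - 40) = (g - 2)*(g + 4)*(g^4 - 7*g^3 + 9*g^2 + 7*g - 10) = (g - 2)^2*(g + 4)*(g^3 - 5*g^2 - g + 5) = (g - 5)*(g - 2)^2*(g + 4)*(g^2 - 1) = (g - 5)*(g - 2)^2*(g - 1)*(g + 4)*(g + 1)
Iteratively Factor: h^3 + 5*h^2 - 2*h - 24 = (h - 2)*(h^2 + 7*h + 12) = (h - 2)*(h + 4)*(h + 3)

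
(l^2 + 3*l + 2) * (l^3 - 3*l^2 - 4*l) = l^5 - 11*l^3 - 18*l^2 - 8*l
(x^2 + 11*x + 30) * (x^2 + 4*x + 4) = x^4 + 15*x^3 + 78*x^2 + 164*x + 120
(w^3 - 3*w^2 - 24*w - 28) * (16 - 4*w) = -4*w^4 + 28*w^3 + 48*w^2 - 272*w - 448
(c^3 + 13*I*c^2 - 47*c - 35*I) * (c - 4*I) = c^4 + 9*I*c^3 + 5*c^2 + 153*I*c - 140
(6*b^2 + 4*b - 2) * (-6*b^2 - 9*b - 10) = -36*b^4 - 78*b^3 - 84*b^2 - 22*b + 20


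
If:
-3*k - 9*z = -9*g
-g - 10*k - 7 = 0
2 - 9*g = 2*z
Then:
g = 23/166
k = -237/332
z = 125/332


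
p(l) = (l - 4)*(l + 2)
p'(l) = 2*l - 2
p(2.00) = -8.00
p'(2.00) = 2.00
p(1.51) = -8.74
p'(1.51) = 1.02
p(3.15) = -4.38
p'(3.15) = 4.30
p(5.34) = 9.84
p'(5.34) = 8.68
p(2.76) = -5.90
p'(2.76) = 3.52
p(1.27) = -8.93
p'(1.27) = 0.54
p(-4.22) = 18.25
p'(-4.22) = -10.44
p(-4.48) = 21.03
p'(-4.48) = -10.96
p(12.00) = 112.00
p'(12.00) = 22.00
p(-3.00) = 7.00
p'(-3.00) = -8.00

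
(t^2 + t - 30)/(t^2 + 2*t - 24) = (t - 5)/(t - 4)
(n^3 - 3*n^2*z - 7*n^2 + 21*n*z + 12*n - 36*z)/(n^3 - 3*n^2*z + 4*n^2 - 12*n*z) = (n^2 - 7*n + 12)/(n*(n + 4))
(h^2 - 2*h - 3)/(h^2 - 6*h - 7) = (h - 3)/(h - 7)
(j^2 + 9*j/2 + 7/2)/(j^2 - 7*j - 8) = (j + 7/2)/(j - 8)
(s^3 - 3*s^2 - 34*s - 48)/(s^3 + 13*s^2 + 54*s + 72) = (s^2 - 6*s - 16)/(s^2 + 10*s + 24)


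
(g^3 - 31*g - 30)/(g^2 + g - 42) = (g^2 + 6*g + 5)/(g + 7)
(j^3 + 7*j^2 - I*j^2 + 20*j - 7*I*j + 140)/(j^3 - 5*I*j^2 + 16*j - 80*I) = (j + 7)/(j - 4*I)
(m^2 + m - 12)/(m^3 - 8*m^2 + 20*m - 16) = (m^2 + m - 12)/(m^3 - 8*m^2 + 20*m - 16)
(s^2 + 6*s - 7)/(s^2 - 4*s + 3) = (s + 7)/(s - 3)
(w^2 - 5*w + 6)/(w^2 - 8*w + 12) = (w - 3)/(w - 6)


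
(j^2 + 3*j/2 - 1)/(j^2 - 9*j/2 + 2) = (j + 2)/(j - 4)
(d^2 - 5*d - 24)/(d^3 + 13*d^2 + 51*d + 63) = (d - 8)/(d^2 + 10*d + 21)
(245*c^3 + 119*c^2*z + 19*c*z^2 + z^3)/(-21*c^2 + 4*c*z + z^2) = (35*c^2 + 12*c*z + z^2)/(-3*c + z)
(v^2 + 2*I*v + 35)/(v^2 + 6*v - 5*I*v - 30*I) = (v + 7*I)/(v + 6)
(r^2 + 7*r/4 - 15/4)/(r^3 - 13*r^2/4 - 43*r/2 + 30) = (r + 3)/(r^2 - 2*r - 24)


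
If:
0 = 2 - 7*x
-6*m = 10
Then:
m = -5/3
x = 2/7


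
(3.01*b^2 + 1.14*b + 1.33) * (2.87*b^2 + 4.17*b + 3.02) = 8.6387*b^4 + 15.8235*b^3 + 17.6611*b^2 + 8.9889*b + 4.0166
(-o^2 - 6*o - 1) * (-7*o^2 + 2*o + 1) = 7*o^4 + 40*o^3 - 6*o^2 - 8*o - 1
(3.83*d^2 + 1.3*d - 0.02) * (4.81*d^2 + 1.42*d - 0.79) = 18.4223*d^4 + 11.6916*d^3 - 1.2759*d^2 - 1.0554*d + 0.0158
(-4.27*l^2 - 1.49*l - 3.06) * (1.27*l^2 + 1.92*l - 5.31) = -5.4229*l^4 - 10.0907*l^3 + 15.9267*l^2 + 2.0367*l + 16.2486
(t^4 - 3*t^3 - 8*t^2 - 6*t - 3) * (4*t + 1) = 4*t^5 - 11*t^4 - 35*t^3 - 32*t^2 - 18*t - 3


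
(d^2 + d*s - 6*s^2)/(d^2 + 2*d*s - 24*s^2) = (d^2 + d*s - 6*s^2)/(d^2 + 2*d*s - 24*s^2)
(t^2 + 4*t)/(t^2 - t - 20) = t/(t - 5)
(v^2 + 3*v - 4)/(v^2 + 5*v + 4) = (v - 1)/(v + 1)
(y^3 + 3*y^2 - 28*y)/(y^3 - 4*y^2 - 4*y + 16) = y*(y + 7)/(y^2 - 4)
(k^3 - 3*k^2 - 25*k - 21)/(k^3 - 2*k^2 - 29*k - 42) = (k + 1)/(k + 2)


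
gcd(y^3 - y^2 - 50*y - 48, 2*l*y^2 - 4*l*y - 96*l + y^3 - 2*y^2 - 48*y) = y^2 - 2*y - 48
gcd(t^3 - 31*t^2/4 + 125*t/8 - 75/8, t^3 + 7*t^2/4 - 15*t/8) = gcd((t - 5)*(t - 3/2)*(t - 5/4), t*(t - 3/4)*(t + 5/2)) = 1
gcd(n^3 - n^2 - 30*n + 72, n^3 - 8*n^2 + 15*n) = n - 3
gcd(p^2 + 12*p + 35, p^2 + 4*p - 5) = p + 5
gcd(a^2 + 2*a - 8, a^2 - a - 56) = 1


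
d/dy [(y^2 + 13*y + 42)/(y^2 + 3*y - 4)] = 2*(-5*y^2 - 46*y - 89)/(y^4 + 6*y^3 + y^2 - 24*y + 16)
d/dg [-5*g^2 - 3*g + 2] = -10*g - 3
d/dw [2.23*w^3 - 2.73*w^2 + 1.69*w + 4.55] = 6.69*w^2 - 5.46*w + 1.69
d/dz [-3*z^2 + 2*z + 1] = 2 - 6*z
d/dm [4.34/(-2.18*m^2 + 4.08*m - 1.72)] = (18.9224*m - 17.7072)/(2.18*m^2 - 4.08*m + 1.72)^2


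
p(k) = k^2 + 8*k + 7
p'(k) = 2*k + 8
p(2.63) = 34.96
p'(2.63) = 13.26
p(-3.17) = -8.31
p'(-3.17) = 1.66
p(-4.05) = -9.00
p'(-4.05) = -0.10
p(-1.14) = -0.82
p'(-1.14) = 5.72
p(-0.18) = 5.59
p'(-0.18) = 7.64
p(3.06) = 40.84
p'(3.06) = 14.12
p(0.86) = 14.62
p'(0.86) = 9.72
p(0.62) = 12.34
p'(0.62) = 9.24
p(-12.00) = 55.00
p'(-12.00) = -16.00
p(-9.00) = 16.00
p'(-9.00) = -10.00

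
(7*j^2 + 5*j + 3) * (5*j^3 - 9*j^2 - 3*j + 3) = 35*j^5 - 38*j^4 - 51*j^3 - 21*j^2 + 6*j + 9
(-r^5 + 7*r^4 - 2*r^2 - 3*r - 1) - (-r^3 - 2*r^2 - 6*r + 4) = -r^5 + 7*r^4 + r^3 + 3*r - 5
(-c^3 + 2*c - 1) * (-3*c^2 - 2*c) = 3*c^5 + 2*c^4 - 6*c^3 - c^2 + 2*c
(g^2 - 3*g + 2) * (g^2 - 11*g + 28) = g^4 - 14*g^3 + 63*g^2 - 106*g + 56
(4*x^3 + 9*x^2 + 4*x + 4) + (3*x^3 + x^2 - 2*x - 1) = 7*x^3 + 10*x^2 + 2*x + 3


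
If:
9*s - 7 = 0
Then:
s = 7/9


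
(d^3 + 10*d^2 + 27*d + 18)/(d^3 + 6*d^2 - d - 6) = (d + 3)/(d - 1)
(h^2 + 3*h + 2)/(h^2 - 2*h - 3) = (h + 2)/(h - 3)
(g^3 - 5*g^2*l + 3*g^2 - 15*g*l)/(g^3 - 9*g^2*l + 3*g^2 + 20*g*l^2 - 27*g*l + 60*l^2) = g/(g - 4*l)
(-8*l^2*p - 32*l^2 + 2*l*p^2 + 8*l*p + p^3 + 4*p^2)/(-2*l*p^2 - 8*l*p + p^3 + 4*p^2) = (4*l + p)/p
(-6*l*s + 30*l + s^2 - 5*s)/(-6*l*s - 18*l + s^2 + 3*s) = (s - 5)/(s + 3)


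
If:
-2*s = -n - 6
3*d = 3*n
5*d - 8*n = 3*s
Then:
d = -2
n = -2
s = 2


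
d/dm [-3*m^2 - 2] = -6*m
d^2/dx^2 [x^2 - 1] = 2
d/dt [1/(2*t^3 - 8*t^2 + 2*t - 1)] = 2*(-3*t^2 + 8*t - 1)/(2*t^3 - 8*t^2 + 2*t - 1)^2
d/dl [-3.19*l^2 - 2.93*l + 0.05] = -6.38*l - 2.93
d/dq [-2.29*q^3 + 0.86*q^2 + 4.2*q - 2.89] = -6.87*q^2 + 1.72*q + 4.2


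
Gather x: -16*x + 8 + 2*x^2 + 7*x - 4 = 2*x^2 - 9*x + 4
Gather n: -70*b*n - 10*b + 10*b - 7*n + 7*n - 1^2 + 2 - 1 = -70*b*n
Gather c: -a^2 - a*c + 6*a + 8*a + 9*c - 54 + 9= -a^2 + 14*a + c*(9 - a) - 45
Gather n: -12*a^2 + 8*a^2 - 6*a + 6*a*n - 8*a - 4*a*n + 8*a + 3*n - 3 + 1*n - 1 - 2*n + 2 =-4*a^2 - 6*a + n*(2*a + 2) - 2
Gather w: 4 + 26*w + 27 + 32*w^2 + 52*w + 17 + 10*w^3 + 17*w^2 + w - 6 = 10*w^3 + 49*w^2 + 79*w + 42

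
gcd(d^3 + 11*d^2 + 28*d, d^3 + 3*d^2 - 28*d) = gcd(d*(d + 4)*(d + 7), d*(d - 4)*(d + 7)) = d^2 + 7*d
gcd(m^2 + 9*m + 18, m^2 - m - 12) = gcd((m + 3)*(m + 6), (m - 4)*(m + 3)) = m + 3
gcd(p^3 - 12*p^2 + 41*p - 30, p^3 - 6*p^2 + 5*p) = p^2 - 6*p + 5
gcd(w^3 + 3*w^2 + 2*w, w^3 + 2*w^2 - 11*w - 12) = w + 1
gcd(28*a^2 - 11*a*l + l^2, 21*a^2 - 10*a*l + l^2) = 7*a - l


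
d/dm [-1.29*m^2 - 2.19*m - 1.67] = -2.58*m - 2.19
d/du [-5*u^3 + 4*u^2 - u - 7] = -15*u^2 + 8*u - 1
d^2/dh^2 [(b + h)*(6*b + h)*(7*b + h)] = 28*b + 6*h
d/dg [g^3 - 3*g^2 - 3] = 3*g*(g - 2)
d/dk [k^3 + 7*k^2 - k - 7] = 3*k^2 + 14*k - 1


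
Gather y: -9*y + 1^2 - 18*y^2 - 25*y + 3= -18*y^2 - 34*y + 4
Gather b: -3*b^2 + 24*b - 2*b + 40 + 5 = -3*b^2 + 22*b + 45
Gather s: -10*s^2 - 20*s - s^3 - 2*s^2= -s^3 - 12*s^2 - 20*s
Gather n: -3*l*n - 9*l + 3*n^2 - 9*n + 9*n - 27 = -3*l*n - 9*l + 3*n^2 - 27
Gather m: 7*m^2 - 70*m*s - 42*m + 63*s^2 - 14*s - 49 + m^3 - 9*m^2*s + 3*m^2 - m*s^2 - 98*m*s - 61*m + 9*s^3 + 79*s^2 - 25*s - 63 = m^3 + m^2*(10 - 9*s) + m*(-s^2 - 168*s - 103) + 9*s^3 + 142*s^2 - 39*s - 112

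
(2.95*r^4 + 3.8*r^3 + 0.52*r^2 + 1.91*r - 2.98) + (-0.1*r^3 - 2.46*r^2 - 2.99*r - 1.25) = 2.95*r^4 + 3.7*r^3 - 1.94*r^2 - 1.08*r - 4.23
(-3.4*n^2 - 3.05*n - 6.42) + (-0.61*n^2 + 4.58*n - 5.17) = -4.01*n^2 + 1.53*n - 11.59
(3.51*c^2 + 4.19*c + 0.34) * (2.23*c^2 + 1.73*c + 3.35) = 7.8273*c^4 + 15.416*c^3 + 19.7654*c^2 + 14.6247*c + 1.139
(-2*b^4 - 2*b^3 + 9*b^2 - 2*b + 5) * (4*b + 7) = -8*b^5 - 22*b^4 + 22*b^3 + 55*b^2 + 6*b + 35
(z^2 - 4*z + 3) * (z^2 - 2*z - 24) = z^4 - 6*z^3 - 13*z^2 + 90*z - 72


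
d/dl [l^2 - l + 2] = 2*l - 1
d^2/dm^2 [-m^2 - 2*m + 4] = -2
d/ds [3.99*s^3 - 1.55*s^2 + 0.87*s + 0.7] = 11.97*s^2 - 3.1*s + 0.87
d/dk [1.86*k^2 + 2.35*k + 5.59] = 3.72*k + 2.35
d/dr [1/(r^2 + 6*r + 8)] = 2*(-r - 3)/(r^2 + 6*r + 8)^2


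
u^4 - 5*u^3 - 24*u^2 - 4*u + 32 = (u - 8)*(u - 1)*(u + 2)^2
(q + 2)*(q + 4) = q^2 + 6*q + 8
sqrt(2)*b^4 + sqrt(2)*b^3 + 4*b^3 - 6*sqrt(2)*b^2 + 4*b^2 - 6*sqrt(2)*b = b*(b - sqrt(2))*(b + 3*sqrt(2))*(sqrt(2)*b + sqrt(2))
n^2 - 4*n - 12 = (n - 6)*(n + 2)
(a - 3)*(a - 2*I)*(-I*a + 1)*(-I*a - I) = -a^4 + 2*a^3 + I*a^3 + a^2 - 2*I*a^2 + 4*a - 3*I*a + 6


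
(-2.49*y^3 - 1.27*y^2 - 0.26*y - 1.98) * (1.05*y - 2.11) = -2.6145*y^4 + 3.9204*y^3 + 2.4067*y^2 - 1.5304*y + 4.1778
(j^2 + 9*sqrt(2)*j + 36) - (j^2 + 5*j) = -5*j + 9*sqrt(2)*j + 36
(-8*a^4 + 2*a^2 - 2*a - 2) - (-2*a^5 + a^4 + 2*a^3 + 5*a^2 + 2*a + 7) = 2*a^5 - 9*a^4 - 2*a^3 - 3*a^2 - 4*a - 9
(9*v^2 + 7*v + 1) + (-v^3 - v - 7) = -v^3 + 9*v^2 + 6*v - 6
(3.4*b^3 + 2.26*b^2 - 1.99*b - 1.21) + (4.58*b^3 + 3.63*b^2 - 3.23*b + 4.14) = 7.98*b^3 + 5.89*b^2 - 5.22*b + 2.93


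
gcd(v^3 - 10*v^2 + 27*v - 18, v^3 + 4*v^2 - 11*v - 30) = v - 3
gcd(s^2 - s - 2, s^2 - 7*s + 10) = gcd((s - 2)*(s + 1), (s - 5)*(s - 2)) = s - 2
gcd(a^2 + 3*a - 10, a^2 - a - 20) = 1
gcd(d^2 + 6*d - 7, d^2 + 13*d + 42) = d + 7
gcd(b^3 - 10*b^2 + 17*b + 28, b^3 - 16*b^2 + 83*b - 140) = b^2 - 11*b + 28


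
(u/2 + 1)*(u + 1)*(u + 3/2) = u^3/2 + 9*u^2/4 + 13*u/4 + 3/2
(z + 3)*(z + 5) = z^2 + 8*z + 15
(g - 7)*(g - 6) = g^2 - 13*g + 42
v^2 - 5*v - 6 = (v - 6)*(v + 1)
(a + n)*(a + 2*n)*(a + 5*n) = a^3 + 8*a^2*n + 17*a*n^2 + 10*n^3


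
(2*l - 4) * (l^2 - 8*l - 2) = 2*l^3 - 20*l^2 + 28*l + 8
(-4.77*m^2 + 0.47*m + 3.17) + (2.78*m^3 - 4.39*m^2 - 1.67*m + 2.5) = 2.78*m^3 - 9.16*m^2 - 1.2*m + 5.67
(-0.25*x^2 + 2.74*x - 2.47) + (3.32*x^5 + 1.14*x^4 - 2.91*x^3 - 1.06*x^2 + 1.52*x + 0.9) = 3.32*x^5 + 1.14*x^4 - 2.91*x^3 - 1.31*x^2 + 4.26*x - 1.57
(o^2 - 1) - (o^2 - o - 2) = o + 1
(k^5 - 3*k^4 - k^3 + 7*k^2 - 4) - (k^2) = k^5 - 3*k^4 - k^3 + 6*k^2 - 4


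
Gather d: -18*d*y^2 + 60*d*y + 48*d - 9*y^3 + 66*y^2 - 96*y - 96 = d*(-18*y^2 + 60*y + 48) - 9*y^3 + 66*y^2 - 96*y - 96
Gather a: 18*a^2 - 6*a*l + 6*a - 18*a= 18*a^2 + a*(-6*l - 12)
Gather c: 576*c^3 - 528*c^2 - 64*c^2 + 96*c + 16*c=576*c^3 - 592*c^2 + 112*c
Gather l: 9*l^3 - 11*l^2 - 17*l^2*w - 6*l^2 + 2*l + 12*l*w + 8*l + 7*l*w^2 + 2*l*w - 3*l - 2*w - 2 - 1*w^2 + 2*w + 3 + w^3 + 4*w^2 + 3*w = 9*l^3 + l^2*(-17*w - 17) + l*(7*w^2 + 14*w + 7) + w^3 + 3*w^2 + 3*w + 1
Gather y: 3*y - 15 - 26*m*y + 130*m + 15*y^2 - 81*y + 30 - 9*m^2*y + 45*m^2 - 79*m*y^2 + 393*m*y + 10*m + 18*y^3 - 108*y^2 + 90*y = 45*m^2 + 140*m + 18*y^3 + y^2*(-79*m - 93) + y*(-9*m^2 + 367*m + 12) + 15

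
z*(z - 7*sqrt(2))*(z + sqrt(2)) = z^3 - 6*sqrt(2)*z^2 - 14*z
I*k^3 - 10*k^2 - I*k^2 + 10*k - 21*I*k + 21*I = (k + 3*I)*(k + 7*I)*(I*k - I)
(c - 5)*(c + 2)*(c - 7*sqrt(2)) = c^3 - 7*sqrt(2)*c^2 - 3*c^2 - 10*c + 21*sqrt(2)*c + 70*sqrt(2)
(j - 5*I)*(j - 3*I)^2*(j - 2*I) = j^4 - 13*I*j^3 - 61*j^2 + 123*I*j + 90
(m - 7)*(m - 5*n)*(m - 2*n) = m^3 - 7*m^2*n - 7*m^2 + 10*m*n^2 + 49*m*n - 70*n^2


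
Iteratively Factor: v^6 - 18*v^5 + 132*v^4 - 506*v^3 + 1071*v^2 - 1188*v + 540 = (v - 2)*(v^5 - 16*v^4 + 100*v^3 - 306*v^2 + 459*v - 270) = (v - 3)*(v - 2)*(v^4 - 13*v^3 + 61*v^2 - 123*v + 90) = (v - 5)*(v - 3)*(v - 2)*(v^3 - 8*v^2 + 21*v - 18) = (v - 5)*(v - 3)^2*(v - 2)*(v^2 - 5*v + 6) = (v - 5)*(v - 3)^3*(v - 2)*(v - 2)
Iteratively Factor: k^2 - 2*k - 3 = (k - 3)*(k + 1)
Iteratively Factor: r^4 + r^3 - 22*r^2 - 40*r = (r)*(r^3 + r^2 - 22*r - 40) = r*(r + 2)*(r^2 - r - 20) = r*(r + 2)*(r + 4)*(r - 5)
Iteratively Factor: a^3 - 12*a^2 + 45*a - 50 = (a - 5)*(a^2 - 7*a + 10) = (a - 5)*(a - 2)*(a - 5)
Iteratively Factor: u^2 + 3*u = (u)*(u + 3)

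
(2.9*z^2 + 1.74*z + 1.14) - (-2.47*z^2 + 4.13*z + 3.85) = 5.37*z^2 - 2.39*z - 2.71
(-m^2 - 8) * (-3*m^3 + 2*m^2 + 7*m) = 3*m^5 - 2*m^4 + 17*m^3 - 16*m^2 - 56*m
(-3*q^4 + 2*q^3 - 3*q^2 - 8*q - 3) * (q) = -3*q^5 + 2*q^4 - 3*q^3 - 8*q^2 - 3*q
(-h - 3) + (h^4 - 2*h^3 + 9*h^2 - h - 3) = h^4 - 2*h^3 + 9*h^2 - 2*h - 6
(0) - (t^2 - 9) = 9 - t^2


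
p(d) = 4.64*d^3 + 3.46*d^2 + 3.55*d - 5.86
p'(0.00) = 3.55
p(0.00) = -5.86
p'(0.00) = 3.55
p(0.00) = -5.86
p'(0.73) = 16.02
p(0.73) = 0.38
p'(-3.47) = 147.15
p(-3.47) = -170.39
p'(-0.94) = 9.34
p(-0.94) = -9.99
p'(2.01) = 73.70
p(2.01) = 52.93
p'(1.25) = 33.95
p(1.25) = 13.05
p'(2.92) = 142.44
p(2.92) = 149.53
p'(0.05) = 3.93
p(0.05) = -5.67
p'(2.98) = 147.79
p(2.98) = 158.24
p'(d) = 13.92*d^2 + 6.92*d + 3.55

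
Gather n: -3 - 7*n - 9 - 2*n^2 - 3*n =-2*n^2 - 10*n - 12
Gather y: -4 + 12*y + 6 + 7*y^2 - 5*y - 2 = 7*y^2 + 7*y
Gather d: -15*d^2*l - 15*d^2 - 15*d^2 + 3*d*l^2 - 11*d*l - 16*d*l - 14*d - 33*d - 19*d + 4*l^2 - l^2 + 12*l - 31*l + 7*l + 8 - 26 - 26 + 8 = d^2*(-15*l - 30) + d*(3*l^2 - 27*l - 66) + 3*l^2 - 12*l - 36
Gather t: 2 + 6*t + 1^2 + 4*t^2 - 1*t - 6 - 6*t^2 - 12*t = -2*t^2 - 7*t - 3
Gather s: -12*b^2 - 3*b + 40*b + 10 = -12*b^2 + 37*b + 10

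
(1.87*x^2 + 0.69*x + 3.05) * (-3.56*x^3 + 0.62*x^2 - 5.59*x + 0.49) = -6.6572*x^5 - 1.297*x^4 - 20.8835*x^3 - 1.0498*x^2 - 16.7114*x + 1.4945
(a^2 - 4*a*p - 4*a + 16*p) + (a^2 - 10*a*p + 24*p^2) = 2*a^2 - 14*a*p - 4*a + 24*p^2 + 16*p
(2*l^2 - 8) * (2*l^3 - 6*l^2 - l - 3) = 4*l^5 - 12*l^4 - 18*l^3 + 42*l^2 + 8*l + 24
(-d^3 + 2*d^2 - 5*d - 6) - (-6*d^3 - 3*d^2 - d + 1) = 5*d^3 + 5*d^2 - 4*d - 7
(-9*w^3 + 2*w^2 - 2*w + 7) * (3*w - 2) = -27*w^4 + 24*w^3 - 10*w^2 + 25*w - 14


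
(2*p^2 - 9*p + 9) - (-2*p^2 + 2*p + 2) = 4*p^2 - 11*p + 7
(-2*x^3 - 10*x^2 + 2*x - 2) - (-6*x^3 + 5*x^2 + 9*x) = 4*x^3 - 15*x^2 - 7*x - 2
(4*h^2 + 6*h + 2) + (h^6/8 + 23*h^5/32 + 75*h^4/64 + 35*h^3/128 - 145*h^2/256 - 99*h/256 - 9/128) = h^6/8 + 23*h^5/32 + 75*h^4/64 + 35*h^3/128 + 879*h^2/256 + 1437*h/256 + 247/128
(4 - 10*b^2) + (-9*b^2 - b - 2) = -19*b^2 - b + 2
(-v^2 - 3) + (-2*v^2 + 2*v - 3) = -3*v^2 + 2*v - 6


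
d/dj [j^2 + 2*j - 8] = 2*j + 2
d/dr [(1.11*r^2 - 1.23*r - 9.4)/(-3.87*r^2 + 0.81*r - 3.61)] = (-3.861*r^2 - 80.7702*r + 12.0543)/(14.9769*r^4 - 6.2694*r^3 + 28.5975*r^2 - 5.8482*r + 13.0321)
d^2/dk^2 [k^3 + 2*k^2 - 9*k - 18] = 6*k + 4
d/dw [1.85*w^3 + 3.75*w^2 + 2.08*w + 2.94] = 5.55*w^2 + 7.5*w + 2.08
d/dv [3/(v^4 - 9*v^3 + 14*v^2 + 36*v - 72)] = 3*(-4*v^3 + 27*v^2 - 28*v - 36)/(v^4 - 9*v^3 + 14*v^2 + 36*v - 72)^2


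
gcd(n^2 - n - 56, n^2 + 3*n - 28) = n + 7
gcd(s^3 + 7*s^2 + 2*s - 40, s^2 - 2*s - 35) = s + 5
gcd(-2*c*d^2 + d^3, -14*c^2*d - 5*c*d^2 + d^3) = d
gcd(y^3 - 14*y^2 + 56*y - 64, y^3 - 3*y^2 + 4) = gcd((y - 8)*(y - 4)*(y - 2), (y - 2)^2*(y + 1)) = y - 2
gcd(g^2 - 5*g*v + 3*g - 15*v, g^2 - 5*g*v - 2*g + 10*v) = -g + 5*v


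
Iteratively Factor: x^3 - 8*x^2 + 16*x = (x - 4)*(x^2 - 4*x) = x*(x - 4)*(x - 4)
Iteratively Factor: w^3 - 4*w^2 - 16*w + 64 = (w - 4)*(w^2 - 16) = (w - 4)^2*(w + 4)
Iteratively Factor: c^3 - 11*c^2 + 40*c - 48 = (c - 4)*(c^2 - 7*c + 12) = (c - 4)^2*(c - 3)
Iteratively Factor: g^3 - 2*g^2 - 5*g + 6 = (g - 1)*(g^2 - g - 6) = (g - 1)*(g + 2)*(g - 3)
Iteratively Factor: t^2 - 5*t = (t - 5)*(t)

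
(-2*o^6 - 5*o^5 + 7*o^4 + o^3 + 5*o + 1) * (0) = 0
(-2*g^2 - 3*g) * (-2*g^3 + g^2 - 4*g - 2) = 4*g^5 + 4*g^4 + 5*g^3 + 16*g^2 + 6*g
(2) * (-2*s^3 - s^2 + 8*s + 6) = -4*s^3 - 2*s^2 + 16*s + 12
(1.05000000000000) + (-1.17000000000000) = -0.120000000000000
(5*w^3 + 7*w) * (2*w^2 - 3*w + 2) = 10*w^5 - 15*w^4 + 24*w^3 - 21*w^2 + 14*w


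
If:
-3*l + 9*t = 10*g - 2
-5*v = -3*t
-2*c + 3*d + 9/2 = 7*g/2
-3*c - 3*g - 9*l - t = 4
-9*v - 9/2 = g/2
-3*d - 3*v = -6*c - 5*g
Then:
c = -4194/3331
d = -20079/6662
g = -1926/3331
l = 5089/19986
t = -5195/6662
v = -3117/6662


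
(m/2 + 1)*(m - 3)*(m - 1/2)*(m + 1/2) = m^4/2 - m^3/2 - 25*m^2/8 + m/8 + 3/4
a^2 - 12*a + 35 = (a - 7)*(a - 5)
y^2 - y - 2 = (y - 2)*(y + 1)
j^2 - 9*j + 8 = (j - 8)*(j - 1)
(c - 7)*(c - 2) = c^2 - 9*c + 14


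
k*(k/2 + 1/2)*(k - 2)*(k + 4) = k^4/2 + 3*k^3/2 - 3*k^2 - 4*k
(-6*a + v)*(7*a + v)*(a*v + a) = -42*a^3*v - 42*a^3 + a^2*v^2 + a^2*v + a*v^3 + a*v^2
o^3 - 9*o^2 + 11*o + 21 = (o - 7)*(o - 3)*(o + 1)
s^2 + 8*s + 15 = (s + 3)*(s + 5)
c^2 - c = c*(c - 1)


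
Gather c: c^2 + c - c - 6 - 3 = c^2 - 9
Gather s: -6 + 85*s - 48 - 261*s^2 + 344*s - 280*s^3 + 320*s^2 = -280*s^3 + 59*s^2 + 429*s - 54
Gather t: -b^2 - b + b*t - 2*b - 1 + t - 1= -b^2 - 3*b + t*(b + 1) - 2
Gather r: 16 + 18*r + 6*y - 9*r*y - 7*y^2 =r*(18 - 9*y) - 7*y^2 + 6*y + 16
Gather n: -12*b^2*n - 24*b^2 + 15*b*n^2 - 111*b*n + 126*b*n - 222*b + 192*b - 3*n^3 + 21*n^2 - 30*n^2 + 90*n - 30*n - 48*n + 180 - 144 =-24*b^2 - 30*b - 3*n^3 + n^2*(15*b - 9) + n*(-12*b^2 + 15*b + 12) + 36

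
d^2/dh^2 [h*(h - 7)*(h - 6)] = 6*h - 26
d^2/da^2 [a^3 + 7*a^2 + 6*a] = 6*a + 14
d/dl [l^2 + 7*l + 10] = 2*l + 7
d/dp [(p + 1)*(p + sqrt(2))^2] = (p + sqrt(2))*(3*p + sqrt(2) + 2)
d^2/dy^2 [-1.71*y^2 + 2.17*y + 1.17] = -3.42000000000000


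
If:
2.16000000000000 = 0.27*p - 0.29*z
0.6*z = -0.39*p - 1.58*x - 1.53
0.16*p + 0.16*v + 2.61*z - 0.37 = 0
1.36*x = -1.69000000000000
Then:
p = 5.17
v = 40.16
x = -1.24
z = -2.64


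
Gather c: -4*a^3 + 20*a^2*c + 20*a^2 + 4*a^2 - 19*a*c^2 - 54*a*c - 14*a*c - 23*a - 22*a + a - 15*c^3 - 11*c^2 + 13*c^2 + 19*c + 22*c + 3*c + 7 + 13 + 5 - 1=-4*a^3 + 24*a^2 - 44*a - 15*c^3 + c^2*(2 - 19*a) + c*(20*a^2 - 68*a + 44) + 24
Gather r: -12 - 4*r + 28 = 16 - 4*r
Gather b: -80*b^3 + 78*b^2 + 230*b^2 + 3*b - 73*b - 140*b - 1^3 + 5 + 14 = -80*b^3 + 308*b^2 - 210*b + 18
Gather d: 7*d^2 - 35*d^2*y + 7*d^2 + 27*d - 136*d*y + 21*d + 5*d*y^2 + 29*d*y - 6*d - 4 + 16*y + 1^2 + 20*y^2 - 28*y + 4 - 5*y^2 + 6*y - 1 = d^2*(14 - 35*y) + d*(5*y^2 - 107*y + 42) + 15*y^2 - 6*y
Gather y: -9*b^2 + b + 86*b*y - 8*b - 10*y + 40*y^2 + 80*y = -9*b^2 - 7*b + 40*y^2 + y*(86*b + 70)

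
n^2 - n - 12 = (n - 4)*(n + 3)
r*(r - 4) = r^2 - 4*r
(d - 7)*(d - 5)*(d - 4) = d^3 - 16*d^2 + 83*d - 140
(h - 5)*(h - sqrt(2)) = h^2 - 5*h - sqrt(2)*h + 5*sqrt(2)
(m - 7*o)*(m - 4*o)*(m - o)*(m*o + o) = m^4*o - 12*m^3*o^2 + m^3*o + 39*m^2*o^3 - 12*m^2*o^2 - 28*m*o^4 + 39*m*o^3 - 28*o^4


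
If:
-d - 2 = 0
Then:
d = -2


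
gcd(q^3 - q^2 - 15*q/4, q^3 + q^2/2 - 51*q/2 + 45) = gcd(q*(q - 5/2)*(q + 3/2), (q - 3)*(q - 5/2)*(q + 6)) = q - 5/2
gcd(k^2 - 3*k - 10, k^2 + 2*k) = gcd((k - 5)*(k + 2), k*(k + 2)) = k + 2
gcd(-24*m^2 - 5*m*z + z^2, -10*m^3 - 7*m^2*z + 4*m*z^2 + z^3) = 1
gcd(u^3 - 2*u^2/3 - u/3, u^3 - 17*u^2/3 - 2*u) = u^2 + u/3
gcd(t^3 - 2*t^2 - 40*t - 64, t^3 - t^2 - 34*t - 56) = t^2 + 6*t + 8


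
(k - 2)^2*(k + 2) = k^3 - 2*k^2 - 4*k + 8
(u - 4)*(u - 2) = u^2 - 6*u + 8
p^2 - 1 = (p - 1)*(p + 1)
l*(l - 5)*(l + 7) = l^3 + 2*l^2 - 35*l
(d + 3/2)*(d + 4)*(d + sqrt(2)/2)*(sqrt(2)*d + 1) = sqrt(2)*d^4 + 2*d^3 + 11*sqrt(2)*d^3/2 + 13*sqrt(2)*d^2/2 + 11*d^2 + 11*sqrt(2)*d/4 + 12*d + 3*sqrt(2)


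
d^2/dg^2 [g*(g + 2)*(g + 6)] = 6*g + 16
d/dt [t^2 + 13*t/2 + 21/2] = 2*t + 13/2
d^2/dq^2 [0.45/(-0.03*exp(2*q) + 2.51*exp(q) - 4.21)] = ((0.054*exp(q) - 1.1295)*(0.03*exp(2*q) - 2.51*exp(q) + 4.21) - 0.45*(0.06*exp(q) - 2.51)*(0.12*exp(q) - 5.02)*exp(q))*exp(q)/(0.03*exp(2*q) - 2.51*exp(q) + 4.21)^3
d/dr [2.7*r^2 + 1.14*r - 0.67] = 5.4*r + 1.14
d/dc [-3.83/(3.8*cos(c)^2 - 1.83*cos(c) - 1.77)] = (7.0089 - 29.108*cos(c))*sin(c)/(-3.8*cos(c)^2 + 1.83*cos(c) + 1.77)^2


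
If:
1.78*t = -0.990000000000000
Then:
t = -0.56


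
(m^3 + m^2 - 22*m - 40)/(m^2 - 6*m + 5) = (m^2 + 6*m + 8)/(m - 1)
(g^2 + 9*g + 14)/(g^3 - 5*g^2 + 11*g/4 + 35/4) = 4*(g^2 + 9*g + 14)/(4*g^3 - 20*g^2 + 11*g + 35)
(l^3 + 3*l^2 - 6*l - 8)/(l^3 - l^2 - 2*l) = (l + 4)/l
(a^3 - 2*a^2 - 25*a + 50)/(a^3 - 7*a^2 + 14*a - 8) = (a^2 - 25)/(a^2 - 5*a + 4)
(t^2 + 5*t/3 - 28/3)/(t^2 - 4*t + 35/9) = 3*(t + 4)/(3*t - 5)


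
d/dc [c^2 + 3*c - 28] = 2*c + 3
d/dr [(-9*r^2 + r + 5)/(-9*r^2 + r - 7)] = 12*(18*r - 1)/(9*r^2 - r + 7)^2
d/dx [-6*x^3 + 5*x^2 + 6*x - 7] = -18*x^2 + 10*x + 6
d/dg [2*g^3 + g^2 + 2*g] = 6*g^2 + 2*g + 2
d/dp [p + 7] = 1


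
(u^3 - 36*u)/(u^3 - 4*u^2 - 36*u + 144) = u/(u - 4)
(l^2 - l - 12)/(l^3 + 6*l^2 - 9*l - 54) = (l - 4)/(l^2 + 3*l - 18)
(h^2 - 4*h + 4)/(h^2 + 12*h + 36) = (h^2 - 4*h + 4)/(h^2 + 12*h + 36)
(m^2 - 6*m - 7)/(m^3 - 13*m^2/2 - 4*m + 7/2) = 2/(2*m - 1)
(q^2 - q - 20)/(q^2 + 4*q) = (q - 5)/q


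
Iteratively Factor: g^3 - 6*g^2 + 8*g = (g - 4)*(g^2 - 2*g) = (g - 4)*(g - 2)*(g)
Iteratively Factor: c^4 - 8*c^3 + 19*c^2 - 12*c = (c - 1)*(c^3 - 7*c^2 + 12*c) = c*(c - 1)*(c^2 - 7*c + 12) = c*(c - 4)*(c - 1)*(c - 3)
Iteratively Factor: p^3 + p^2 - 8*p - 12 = (p + 2)*(p^2 - p - 6) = (p - 3)*(p + 2)*(p + 2)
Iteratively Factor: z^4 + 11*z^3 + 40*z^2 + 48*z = (z + 4)*(z^3 + 7*z^2 + 12*z) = (z + 4)^2*(z^2 + 3*z) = (z + 3)*(z + 4)^2*(z)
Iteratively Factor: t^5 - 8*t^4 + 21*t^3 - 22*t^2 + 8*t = (t - 2)*(t^4 - 6*t^3 + 9*t^2 - 4*t) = (t - 2)*(t - 1)*(t^3 - 5*t^2 + 4*t) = (t - 2)*(t - 1)^2*(t^2 - 4*t) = t*(t - 2)*(t - 1)^2*(t - 4)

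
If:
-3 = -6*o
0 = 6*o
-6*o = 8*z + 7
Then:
No Solution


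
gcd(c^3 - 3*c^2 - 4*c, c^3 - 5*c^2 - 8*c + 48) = c - 4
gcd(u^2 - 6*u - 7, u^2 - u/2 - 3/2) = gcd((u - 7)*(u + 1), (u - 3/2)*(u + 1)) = u + 1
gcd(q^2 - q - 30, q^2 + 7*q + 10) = q + 5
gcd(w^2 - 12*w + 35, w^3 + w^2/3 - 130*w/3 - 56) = w - 7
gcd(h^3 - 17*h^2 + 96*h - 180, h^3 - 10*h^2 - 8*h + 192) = h - 6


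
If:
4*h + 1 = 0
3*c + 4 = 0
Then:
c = -4/3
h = -1/4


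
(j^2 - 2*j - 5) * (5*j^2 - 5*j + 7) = 5*j^4 - 15*j^3 - 8*j^2 + 11*j - 35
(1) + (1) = 2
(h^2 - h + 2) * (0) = 0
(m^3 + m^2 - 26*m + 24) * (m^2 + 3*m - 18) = m^5 + 4*m^4 - 41*m^3 - 72*m^2 + 540*m - 432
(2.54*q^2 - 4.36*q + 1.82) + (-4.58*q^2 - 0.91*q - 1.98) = -2.04*q^2 - 5.27*q - 0.16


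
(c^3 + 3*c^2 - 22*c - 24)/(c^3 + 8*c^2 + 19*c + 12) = (c^2 + 2*c - 24)/(c^2 + 7*c + 12)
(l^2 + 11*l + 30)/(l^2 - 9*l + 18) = (l^2 + 11*l + 30)/(l^2 - 9*l + 18)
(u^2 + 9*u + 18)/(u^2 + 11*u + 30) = (u + 3)/(u + 5)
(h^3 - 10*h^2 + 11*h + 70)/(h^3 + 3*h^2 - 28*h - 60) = (h - 7)/(h + 6)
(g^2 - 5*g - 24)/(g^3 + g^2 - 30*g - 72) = (g - 8)/(g^2 - 2*g - 24)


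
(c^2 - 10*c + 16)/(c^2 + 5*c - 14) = (c - 8)/(c + 7)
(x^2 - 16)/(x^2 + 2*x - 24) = (x + 4)/(x + 6)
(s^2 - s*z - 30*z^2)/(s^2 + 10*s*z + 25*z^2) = (s - 6*z)/(s + 5*z)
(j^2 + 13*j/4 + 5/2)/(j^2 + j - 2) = (j + 5/4)/(j - 1)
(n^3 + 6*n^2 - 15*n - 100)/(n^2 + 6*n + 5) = (n^2 + n - 20)/(n + 1)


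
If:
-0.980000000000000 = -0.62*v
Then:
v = 1.58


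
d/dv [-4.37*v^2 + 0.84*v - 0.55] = 0.84 - 8.74*v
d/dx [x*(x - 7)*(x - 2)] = 3*x^2 - 18*x + 14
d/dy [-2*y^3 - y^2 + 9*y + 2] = -6*y^2 - 2*y + 9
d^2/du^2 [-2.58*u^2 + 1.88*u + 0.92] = -5.16000000000000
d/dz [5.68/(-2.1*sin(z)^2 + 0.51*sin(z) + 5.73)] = (23.856*sin(z) - 2.8968)*cos(z)/(-2.1*sin(z)^2 + 0.51*sin(z) + 5.73)^2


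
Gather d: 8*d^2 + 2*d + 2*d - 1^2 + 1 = 8*d^2 + 4*d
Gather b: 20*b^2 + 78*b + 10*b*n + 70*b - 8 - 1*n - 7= 20*b^2 + b*(10*n + 148) - n - 15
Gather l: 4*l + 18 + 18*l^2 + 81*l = 18*l^2 + 85*l + 18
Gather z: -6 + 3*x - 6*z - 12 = 3*x - 6*z - 18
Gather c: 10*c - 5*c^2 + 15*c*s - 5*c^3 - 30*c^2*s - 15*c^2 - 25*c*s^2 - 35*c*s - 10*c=-5*c^3 + c^2*(-30*s - 20) + c*(-25*s^2 - 20*s)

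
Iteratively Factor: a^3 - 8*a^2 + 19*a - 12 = (a - 1)*(a^2 - 7*a + 12) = (a - 3)*(a - 1)*(a - 4)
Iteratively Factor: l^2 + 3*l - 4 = (l + 4)*(l - 1)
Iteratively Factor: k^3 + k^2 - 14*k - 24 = (k + 2)*(k^2 - k - 12) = (k - 4)*(k + 2)*(k + 3)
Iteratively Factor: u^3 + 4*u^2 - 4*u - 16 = (u + 4)*(u^2 - 4) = (u - 2)*(u + 4)*(u + 2)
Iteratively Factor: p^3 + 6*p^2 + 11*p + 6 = (p + 2)*(p^2 + 4*p + 3) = (p + 1)*(p + 2)*(p + 3)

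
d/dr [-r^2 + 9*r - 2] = 9 - 2*r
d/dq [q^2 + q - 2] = 2*q + 1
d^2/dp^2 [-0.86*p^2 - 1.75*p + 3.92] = -1.72000000000000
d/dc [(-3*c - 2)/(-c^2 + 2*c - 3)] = (-3*c^2 - 4*c + 13)/(c^4 - 4*c^3 + 10*c^2 - 12*c + 9)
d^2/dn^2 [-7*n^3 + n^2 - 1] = 2 - 42*n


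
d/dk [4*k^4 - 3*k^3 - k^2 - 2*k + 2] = 16*k^3 - 9*k^2 - 2*k - 2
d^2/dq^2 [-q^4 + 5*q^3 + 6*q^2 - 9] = -12*q^2 + 30*q + 12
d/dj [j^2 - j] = 2*j - 1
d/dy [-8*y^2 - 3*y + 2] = -16*y - 3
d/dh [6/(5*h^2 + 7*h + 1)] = 6*(-10*h - 7)/(5*h^2 + 7*h + 1)^2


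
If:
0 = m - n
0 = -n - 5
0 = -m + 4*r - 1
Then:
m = -5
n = -5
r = -1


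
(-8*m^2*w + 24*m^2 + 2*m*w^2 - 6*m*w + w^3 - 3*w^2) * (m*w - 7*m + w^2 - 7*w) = -8*m^3*w^2 + 80*m^3*w - 168*m^3 - 6*m^2*w^3 + 60*m^2*w^2 - 126*m^2*w + 3*m*w^4 - 30*m*w^3 + 63*m*w^2 + w^5 - 10*w^4 + 21*w^3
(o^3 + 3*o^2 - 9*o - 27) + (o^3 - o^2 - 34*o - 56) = 2*o^3 + 2*o^2 - 43*o - 83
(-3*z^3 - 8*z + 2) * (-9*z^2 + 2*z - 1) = 27*z^5 - 6*z^4 + 75*z^3 - 34*z^2 + 12*z - 2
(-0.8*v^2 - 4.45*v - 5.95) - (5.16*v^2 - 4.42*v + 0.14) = -5.96*v^2 - 0.0300000000000002*v - 6.09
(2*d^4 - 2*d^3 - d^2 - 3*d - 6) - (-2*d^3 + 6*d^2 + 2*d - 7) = 2*d^4 - 7*d^2 - 5*d + 1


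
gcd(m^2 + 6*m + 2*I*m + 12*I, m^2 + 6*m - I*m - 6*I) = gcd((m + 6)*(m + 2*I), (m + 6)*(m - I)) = m + 6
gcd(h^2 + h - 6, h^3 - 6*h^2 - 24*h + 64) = h - 2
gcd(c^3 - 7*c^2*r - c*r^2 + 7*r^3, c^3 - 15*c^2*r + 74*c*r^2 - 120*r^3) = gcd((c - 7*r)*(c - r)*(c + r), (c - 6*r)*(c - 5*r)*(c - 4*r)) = 1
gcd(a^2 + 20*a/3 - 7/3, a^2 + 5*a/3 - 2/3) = a - 1/3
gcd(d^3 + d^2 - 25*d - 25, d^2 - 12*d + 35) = d - 5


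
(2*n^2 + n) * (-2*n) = -4*n^3 - 2*n^2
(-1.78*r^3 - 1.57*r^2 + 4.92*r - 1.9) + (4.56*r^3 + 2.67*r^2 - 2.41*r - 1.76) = 2.78*r^3 + 1.1*r^2 + 2.51*r - 3.66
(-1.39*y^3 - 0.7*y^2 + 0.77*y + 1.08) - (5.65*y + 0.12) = -1.39*y^3 - 0.7*y^2 - 4.88*y + 0.96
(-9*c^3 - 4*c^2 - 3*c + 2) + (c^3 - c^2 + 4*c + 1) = -8*c^3 - 5*c^2 + c + 3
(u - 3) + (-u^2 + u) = -u^2 + 2*u - 3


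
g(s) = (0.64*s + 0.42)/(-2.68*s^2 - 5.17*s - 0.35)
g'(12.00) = 0.00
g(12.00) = -0.02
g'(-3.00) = 0.13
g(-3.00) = 0.17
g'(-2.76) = 0.21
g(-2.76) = 0.21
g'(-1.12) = 0.37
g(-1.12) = -0.14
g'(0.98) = 0.09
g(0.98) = -0.13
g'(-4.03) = 0.04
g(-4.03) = 0.09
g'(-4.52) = 0.03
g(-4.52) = 0.08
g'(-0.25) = 2.48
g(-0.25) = 0.34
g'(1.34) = 0.06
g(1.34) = -0.11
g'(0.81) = 0.12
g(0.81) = -0.15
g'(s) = (0.64*s + 0.42)*(5.36*s + 5.17)/(-2.68*s^2 - 5.17*s - 0.35)^2 + 0.64/(-2.68*s^2 - 5.17*s - 0.35)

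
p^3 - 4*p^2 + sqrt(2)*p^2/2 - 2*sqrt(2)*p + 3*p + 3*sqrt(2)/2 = (p - 3)*(p - 1)*(p + sqrt(2)/2)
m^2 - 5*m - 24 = (m - 8)*(m + 3)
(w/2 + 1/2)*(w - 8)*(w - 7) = w^3/2 - 7*w^2 + 41*w/2 + 28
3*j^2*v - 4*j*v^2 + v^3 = v*(-3*j + v)*(-j + v)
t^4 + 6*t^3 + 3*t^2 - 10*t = t*(t - 1)*(t + 2)*(t + 5)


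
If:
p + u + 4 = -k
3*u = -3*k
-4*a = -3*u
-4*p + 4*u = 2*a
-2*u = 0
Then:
No Solution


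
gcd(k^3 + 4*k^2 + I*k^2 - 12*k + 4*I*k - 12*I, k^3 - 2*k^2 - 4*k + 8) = k - 2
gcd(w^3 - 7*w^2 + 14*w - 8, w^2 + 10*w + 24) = 1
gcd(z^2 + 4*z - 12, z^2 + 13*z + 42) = z + 6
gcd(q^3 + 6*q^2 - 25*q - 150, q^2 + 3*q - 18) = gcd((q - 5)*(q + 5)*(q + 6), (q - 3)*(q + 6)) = q + 6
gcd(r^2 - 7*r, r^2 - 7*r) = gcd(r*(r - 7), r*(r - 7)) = r^2 - 7*r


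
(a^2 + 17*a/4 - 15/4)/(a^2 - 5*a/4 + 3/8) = 2*(a + 5)/(2*a - 1)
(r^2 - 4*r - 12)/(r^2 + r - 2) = (r - 6)/(r - 1)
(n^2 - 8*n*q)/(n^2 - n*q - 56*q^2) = n/(n + 7*q)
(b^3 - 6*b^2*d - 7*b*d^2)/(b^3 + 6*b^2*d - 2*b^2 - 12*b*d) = (b^2 - 6*b*d - 7*d^2)/(b^2 + 6*b*d - 2*b - 12*d)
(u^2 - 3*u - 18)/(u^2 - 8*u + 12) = (u + 3)/(u - 2)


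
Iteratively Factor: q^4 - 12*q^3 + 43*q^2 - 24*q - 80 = (q - 4)*(q^3 - 8*q^2 + 11*q + 20) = (q - 4)^2*(q^2 - 4*q - 5) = (q - 5)*(q - 4)^2*(q + 1)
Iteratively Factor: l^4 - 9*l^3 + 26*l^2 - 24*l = (l)*(l^3 - 9*l^2 + 26*l - 24) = l*(l - 3)*(l^2 - 6*l + 8) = l*(l - 4)*(l - 3)*(l - 2)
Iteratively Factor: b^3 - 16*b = (b - 4)*(b^2 + 4*b) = b*(b - 4)*(b + 4)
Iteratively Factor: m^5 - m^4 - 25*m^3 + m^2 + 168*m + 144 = (m + 1)*(m^4 - 2*m^3 - 23*m^2 + 24*m + 144) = (m + 1)*(m + 3)*(m^3 - 5*m^2 - 8*m + 48) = (m + 1)*(m + 3)^2*(m^2 - 8*m + 16) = (m - 4)*(m + 1)*(m + 3)^2*(m - 4)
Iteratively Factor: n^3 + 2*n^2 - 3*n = (n)*(n^2 + 2*n - 3) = n*(n + 3)*(n - 1)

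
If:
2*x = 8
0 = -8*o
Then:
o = 0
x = 4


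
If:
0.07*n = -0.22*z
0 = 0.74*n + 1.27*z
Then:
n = 0.00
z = 0.00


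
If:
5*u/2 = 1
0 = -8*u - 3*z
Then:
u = 2/5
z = -16/15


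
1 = 1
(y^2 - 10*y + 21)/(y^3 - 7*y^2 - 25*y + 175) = (y - 3)/(y^2 - 25)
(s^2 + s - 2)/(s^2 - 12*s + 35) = (s^2 + s - 2)/(s^2 - 12*s + 35)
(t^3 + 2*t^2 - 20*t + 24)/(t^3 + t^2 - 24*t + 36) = (t - 2)/(t - 3)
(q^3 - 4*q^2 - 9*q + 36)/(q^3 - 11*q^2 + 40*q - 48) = (q + 3)/(q - 4)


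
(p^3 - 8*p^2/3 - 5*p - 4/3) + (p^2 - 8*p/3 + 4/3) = p^3 - 5*p^2/3 - 23*p/3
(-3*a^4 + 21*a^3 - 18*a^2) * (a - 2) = -3*a^5 + 27*a^4 - 60*a^3 + 36*a^2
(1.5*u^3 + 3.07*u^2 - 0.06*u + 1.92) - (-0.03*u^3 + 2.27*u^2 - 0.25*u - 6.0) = 1.53*u^3 + 0.8*u^2 + 0.19*u + 7.92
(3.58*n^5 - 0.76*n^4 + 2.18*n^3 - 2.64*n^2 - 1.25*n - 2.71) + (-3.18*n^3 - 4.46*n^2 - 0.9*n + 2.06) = 3.58*n^5 - 0.76*n^4 - 1.0*n^3 - 7.1*n^2 - 2.15*n - 0.65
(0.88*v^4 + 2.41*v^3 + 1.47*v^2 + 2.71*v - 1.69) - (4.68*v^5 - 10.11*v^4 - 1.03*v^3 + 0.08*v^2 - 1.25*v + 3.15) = -4.68*v^5 + 10.99*v^4 + 3.44*v^3 + 1.39*v^2 + 3.96*v - 4.84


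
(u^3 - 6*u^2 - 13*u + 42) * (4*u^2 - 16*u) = 4*u^5 - 40*u^4 + 44*u^3 + 376*u^2 - 672*u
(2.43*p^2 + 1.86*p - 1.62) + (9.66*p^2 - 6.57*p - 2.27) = 12.09*p^2 - 4.71*p - 3.89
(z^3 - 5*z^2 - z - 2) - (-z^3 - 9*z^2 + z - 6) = 2*z^3 + 4*z^2 - 2*z + 4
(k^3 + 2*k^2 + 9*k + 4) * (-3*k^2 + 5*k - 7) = -3*k^5 - k^4 - 24*k^3 + 19*k^2 - 43*k - 28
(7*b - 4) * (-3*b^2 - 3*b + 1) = -21*b^3 - 9*b^2 + 19*b - 4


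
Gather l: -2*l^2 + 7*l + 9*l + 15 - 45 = -2*l^2 + 16*l - 30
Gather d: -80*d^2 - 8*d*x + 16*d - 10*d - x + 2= -80*d^2 + d*(6 - 8*x) - x + 2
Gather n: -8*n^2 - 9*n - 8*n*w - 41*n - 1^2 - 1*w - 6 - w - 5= -8*n^2 + n*(-8*w - 50) - 2*w - 12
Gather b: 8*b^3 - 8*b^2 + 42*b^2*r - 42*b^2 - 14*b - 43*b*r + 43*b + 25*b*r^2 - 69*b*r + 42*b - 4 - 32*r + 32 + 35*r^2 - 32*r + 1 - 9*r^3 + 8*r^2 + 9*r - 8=8*b^3 + b^2*(42*r - 50) + b*(25*r^2 - 112*r + 71) - 9*r^3 + 43*r^2 - 55*r + 21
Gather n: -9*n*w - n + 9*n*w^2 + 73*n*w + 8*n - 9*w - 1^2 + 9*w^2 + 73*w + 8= n*(9*w^2 + 64*w + 7) + 9*w^2 + 64*w + 7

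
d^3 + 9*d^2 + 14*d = d*(d + 2)*(d + 7)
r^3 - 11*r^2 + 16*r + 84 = (r - 7)*(r - 6)*(r + 2)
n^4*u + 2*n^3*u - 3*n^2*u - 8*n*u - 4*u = (n - 2)*(n + 1)*(n + 2)*(n*u + u)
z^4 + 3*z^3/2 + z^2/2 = z^2*(z + 1/2)*(z + 1)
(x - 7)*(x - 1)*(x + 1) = x^3 - 7*x^2 - x + 7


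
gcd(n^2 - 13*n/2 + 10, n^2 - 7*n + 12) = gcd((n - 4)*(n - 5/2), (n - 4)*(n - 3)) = n - 4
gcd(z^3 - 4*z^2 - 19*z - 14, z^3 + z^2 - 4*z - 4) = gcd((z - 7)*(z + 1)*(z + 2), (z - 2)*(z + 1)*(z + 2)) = z^2 + 3*z + 2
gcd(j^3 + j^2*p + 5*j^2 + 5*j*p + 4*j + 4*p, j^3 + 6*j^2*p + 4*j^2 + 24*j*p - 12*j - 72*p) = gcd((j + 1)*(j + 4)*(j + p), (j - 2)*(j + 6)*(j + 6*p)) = 1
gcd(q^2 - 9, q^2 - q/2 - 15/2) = q - 3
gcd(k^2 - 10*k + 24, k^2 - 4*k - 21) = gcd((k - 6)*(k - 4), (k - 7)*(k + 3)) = 1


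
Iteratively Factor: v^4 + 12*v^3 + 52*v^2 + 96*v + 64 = (v + 4)*(v^3 + 8*v^2 + 20*v + 16) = (v + 2)*(v + 4)*(v^2 + 6*v + 8) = (v + 2)^2*(v + 4)*(v + 4)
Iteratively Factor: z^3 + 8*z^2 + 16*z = (z)*(z^2 + 8*z + 16) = z*(z + 4)*(z + 4)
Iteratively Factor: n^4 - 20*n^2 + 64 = (n - 2)*(n^3 + 2*n^2 - 16*n - 32) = (n - 2)*(n + 2)*(n^2 - 16) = (n - 4)*(n - 2)*(n + 2)*(n + 4)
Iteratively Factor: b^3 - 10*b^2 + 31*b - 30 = (b - 5)*(b^2 - 5*b + 6) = (b - 5)*(b - 2)*(b - 3)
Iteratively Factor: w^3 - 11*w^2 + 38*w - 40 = (w - 4)*(w^2 - 7*w + 10) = (w - 5)*(w - 4)*(w - 2)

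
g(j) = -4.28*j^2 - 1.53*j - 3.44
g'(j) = -8.56*j - 1.53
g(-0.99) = -6.12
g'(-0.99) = 6.94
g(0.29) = -4.24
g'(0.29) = -4.01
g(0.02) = -3.47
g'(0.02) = -1.70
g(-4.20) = -72.51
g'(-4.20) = 34.42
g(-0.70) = -4.47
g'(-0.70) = 4.46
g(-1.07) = -6.70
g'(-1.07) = 7.63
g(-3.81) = -59.74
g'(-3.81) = 31.08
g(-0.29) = -3.36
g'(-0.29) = 0.95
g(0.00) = -3.44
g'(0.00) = -1.53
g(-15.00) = -943.49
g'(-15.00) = 126.87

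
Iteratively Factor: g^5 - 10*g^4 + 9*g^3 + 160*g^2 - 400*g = (g - 5)*(g^4 - 5*g^3 - 16*g^2 + 80*g) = (g - 5)*(g - 4)*(g^3 - g^2 - 20*g) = (g - 5)*(g - 4)*(g + 4)*(g^2 - 5*g) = g*(g - 5)*(g - 4)*(g + 4)*(g - 5)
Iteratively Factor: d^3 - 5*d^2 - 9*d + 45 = (d + 3)*(d^2 - 8*d + 15) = (d - 5)*(d + 3)*(d - 3)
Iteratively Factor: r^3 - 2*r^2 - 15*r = (r + 3)*(r^2 - 5*r) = r*(r + 3)*(r - 5)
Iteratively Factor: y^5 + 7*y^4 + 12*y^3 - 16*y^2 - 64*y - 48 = (y + 2)*(y^4 + 5*y^3 + 2*y^2 - 20*y - 24) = (y - 2)*(y + 2)*(y^3 + 7*y^2 + 16*y + 12) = (y - 2)*(y + 2)^2*(y^2 + 5*y + 6) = (y - 2)*(y + 2)^2*(y + 3)*(y + 2)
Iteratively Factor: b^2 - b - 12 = (b - 4)*(b + 3)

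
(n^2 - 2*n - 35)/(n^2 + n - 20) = (n - 7)/(n - 4)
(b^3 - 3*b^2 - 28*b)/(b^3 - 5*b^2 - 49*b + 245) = b*(b + 4)/(b^2 + 2*b - 35)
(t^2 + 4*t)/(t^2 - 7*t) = (t + 4)/(t - 7)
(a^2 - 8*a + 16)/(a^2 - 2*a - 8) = (a - 4)/(a + 2)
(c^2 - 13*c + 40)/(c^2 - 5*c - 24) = (c - 5)/(c + 3)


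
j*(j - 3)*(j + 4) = j^3 + j^2 - 12*j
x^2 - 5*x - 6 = (x - 6)*(x + 1)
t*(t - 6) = t^2 - 6*t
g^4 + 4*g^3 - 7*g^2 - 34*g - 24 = (g - 3)*(g + 1)*(g + 2)*(g + 4)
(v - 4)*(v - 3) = v^2 - 7*v + 12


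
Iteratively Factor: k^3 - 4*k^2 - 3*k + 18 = (k - 3)*(k^2 - k - 6) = (k - 3)^2*(k + 2)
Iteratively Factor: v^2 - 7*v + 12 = (v - 3)*(v - 4)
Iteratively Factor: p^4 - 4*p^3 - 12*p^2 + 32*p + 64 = (p + 2)*(p^3 - 6*p^2 + 32) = (p - 4)*(p + 2)*(p^2 - 2*p - 8) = (p - 4)^2*(p + 2)*(p + 2)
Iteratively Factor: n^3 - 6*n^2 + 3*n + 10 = (n - 5)*(n^2 - n - 2) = (n - 5)*(n + 1)*(n - 2)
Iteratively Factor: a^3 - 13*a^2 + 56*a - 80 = (a - 4)*(a^2 - 9*a + 20) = (a - 4)^2*(a - 5)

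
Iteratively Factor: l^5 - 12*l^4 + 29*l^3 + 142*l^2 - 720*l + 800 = (l - 5)*(l^4 - 7*l^3 - 6*l^2 + 112*l - 160) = (l - 5)*(l - 4)*(l^3 - 3*l^2 - 18*l + 40) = (l - 5)*(l - 4)*(l - 2)*(l^2 - l - 20) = (l - 5)*(l - 4)*(l - 2)*(l + 4)*(l - 5)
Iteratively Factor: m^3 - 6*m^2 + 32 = (m - 4)*(m^2 - 2*m - 8) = (m - 4)^2*(m + 2)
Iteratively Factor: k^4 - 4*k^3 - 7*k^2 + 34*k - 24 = (k + 3)*(k^3 - 7*k^2 + 14*k - 8) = (k - 4)*(k + 3)*(k^2 - 3*k + 2) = (k - 4)*(k - 2)*(k + 3)*(k - 1)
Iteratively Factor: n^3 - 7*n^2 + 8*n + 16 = (n - 4)*(n^2 - 3*n - 4) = (n - 4)*(n + 1)*(n - 4)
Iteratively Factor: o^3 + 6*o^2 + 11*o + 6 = (o + 2)*(o^2 + 4*o + 3) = (o + 2)*(o + 3)*(o + 1)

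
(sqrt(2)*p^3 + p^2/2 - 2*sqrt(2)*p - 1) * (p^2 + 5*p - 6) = sqrt(2)*p^5 + p^4/2 + 5*sqrt(2)*p^4 - 8*sqrt(2)*p^3 + 5*p^3/2 - 10*sqrt(2)*p^2 - 4*p^2 - 5*p + 12*sqrt(2)*p + 6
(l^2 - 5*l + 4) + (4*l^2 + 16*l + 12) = 5*l^2 + 11*l + 16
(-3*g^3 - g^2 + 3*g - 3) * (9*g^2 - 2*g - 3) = -27*g^5 - 3*g^4 + 38*g^3 - 30*g^2 - 3*g + 9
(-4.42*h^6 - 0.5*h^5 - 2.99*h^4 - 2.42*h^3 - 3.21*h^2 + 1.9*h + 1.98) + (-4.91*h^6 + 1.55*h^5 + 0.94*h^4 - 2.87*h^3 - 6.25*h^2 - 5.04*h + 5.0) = -9.33*h^6 + 1.05*h^5 - 2.05*h^4 - 5.29*h^3 - 9.46*h^2 - 3.14*h + 6.98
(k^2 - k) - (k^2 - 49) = 49 - k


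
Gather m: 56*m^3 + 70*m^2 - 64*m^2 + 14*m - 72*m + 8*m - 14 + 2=56*m^3 + 6*m^2 - 50*m - 12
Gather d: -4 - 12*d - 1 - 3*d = -15*d - 5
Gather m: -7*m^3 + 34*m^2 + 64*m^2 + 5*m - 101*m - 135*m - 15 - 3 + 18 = -7*m^3 + 98*m^2 - 231*m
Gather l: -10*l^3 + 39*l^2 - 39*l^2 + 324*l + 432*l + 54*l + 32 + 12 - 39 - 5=-10*l^3 + 810*l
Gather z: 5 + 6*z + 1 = 6*z + 6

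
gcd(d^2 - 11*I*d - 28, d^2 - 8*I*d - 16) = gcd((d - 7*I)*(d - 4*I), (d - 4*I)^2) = d - 4*I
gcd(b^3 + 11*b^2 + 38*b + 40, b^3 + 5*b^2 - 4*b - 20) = b^2 + 7*b + 10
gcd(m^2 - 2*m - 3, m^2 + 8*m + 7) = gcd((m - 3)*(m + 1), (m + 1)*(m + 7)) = m + 1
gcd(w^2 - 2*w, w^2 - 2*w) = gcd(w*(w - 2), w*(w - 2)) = w^2 - 2*w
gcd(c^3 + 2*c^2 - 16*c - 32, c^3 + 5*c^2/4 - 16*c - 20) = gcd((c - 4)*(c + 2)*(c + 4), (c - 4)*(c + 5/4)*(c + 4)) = c^2 - 16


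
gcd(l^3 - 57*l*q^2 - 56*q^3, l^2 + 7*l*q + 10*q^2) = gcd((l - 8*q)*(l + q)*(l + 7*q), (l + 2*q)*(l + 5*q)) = 1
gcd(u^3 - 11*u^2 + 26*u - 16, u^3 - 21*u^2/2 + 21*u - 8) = u^2 - 10*u + 16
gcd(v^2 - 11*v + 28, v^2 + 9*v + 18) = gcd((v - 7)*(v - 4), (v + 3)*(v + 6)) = 1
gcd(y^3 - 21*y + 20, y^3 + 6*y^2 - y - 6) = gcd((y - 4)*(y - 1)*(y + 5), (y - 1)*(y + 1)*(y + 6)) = y - 1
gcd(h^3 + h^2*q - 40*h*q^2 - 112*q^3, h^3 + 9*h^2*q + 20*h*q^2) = h + 4*q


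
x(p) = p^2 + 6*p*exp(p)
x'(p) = 6*p*exp(p) + 2*p + 6*exp(p)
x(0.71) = 9.17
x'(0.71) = 22.29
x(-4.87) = 23.49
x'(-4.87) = -9.92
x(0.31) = 2.63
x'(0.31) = 11.34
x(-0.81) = -1.51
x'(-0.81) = -1.11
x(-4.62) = 21.07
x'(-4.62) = -9.45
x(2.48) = 183.84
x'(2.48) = 254.29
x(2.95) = 346.88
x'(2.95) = 458.71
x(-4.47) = 19.67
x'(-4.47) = -9.18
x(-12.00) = 144.00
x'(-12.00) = -24.00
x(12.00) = 11718488.98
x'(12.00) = 12694897.73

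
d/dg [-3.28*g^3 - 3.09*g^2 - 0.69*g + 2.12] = -9.84*g^2 - 6.18*g - 0.69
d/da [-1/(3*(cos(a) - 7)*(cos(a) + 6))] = (sin(a) - sin(2*a))/(3*(cos(a) - 7)^2*(cos(a) + 6)^2)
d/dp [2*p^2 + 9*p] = 4*p + 9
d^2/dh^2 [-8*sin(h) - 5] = 8*sin(h)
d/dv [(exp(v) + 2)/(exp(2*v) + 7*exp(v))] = (-exp(2*v) - 4*exp(v) - 14)*exp(-v)/(exp(2*v) + 14*exp(v) + 49)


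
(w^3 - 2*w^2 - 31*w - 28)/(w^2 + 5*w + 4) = w - 7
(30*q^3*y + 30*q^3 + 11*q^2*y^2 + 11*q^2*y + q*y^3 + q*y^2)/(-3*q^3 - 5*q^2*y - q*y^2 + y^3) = q*(30*q^2*y + 30*q^2 + 11*q*y^2 + 11*q*y + y^3 + y^2)/(-3*q^3 - 5*q^2*y - q*y^2 + y^3)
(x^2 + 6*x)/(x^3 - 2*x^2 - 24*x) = (x + 6)/(x^2 - 2*x - 24)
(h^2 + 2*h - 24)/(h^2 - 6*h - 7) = (-h^2 - 2*h + 24)/(-h^2 + 6*h + 7)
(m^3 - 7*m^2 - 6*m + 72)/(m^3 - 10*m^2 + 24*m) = (m + 3)/m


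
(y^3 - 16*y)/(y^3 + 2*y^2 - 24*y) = (y + 4)/(y + 6)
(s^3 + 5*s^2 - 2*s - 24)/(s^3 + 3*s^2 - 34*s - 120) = (s^2 + s - 6)/(s^2 - s - 30)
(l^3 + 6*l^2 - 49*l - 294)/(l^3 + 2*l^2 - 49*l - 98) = (l + 6)/(l + 2)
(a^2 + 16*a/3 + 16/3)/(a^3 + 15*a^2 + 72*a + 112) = (a + 4/3)/(a^2 + 11*a + 28)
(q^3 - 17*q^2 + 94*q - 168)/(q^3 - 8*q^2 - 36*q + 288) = (q^2 - 11*q + 28)/(q^2 - 2*q - 48)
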